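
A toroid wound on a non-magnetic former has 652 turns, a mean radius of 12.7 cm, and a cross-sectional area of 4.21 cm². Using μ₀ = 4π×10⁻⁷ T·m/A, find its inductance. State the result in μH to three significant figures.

For a thin toroid, L = μ₀N²A/(2πR).
L = (4π×10⁻⁷)(652)²(4.210×10^-4) / (2π×0.127 m) = 2.818×10^-4 H.

L ≈ 282 μH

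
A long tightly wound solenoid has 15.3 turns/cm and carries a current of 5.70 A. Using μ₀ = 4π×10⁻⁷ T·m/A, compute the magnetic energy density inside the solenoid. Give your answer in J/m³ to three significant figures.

B = μ₀nI = (4π×10⁻⁷)(1.530×10^3)(5.70) = 1.096×10^-2 T.
u = B²/(2μ₀) = (1.096×10^-2)²/(2×4π×10⁻⁷) = 47.79 J/m³.

u ≈ 47.8 J/m³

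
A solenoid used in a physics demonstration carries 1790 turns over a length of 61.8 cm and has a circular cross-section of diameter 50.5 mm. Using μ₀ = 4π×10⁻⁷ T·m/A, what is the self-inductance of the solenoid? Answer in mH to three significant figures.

L ≈ 13.0 mH

A = π(d/2)² = π(2.525×10^-2 m)² = 2.003×10^-3 m².
For a long solenoid, L = μ₀N²A/ℓ.
L = (4π×10⁻⁷)(1790)²(2.003×10^-3)/(0.618 m) = 1.30497×10^-2 H.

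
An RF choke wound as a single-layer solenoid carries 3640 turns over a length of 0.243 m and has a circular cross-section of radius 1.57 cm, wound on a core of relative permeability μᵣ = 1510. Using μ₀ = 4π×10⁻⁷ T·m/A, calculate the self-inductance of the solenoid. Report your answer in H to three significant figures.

A = πr² = π(1.570×10^-2 m)² = 7.744×10^-4 m².
For a long solenoid, L = μ₀μᵣN²A/ℓ.
L = (4π×10⁻⁷)(1510)(3640)²(7.744×10^-4)/(0.243 m) = 80.12 H.

L ≈ 80.1 H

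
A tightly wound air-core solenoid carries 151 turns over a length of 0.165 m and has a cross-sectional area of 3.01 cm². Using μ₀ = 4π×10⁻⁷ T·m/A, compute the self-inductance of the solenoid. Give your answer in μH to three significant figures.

A = 3.01 cm² = 3.010×10^-4 m².
For a long solenoid, L = μ₀N²A/ℓ.
L = (4π×10⁻⁷)(151)²(3.010×10^-4)/(0.165 m) = 5.227×10^-5 H.

L ≈ 52.3 μH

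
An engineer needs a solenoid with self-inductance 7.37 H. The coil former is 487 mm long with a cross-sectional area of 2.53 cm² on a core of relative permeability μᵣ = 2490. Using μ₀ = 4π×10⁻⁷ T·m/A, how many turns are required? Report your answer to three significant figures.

N ≈ 2130 turns

A = 2.53 cm² = 2.530×10^-4 m².
From L = μ₀μᵣN²A/ℓ, N = √(Lℓ / (μ₀μᵣA)).
N = √[(7.37)(0.487) / ((4π×10⁻⁷)(2490)×2.530×10^-4)] = √(4.534×10^6) ≈ 2129.3.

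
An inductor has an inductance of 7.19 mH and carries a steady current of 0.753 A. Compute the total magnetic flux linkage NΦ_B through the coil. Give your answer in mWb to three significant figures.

NΦ_B ≈ 5.41 mWb

From L = NΦ_B/I, the flux linkage is NΦ_B = LI.
NΦ_B = (7.190×10^-3 H)(0.753 A) = 5.414×10^-3 Wb.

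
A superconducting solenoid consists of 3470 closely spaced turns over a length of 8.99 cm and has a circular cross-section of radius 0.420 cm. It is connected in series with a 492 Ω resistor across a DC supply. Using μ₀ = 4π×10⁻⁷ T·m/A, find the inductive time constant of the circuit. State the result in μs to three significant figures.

A = πr² = π(4.200×10^-3 m)² = 5.542×10^-5 m².
L = μ₀N²A/ℓ = (4π×10⁻⁷)(3470)²(5.542×10^-5)/(8.990×10^-2) = 9.327×10^-3 H.
τ = L/R = (9.327×10^-3)/(492) = 1.896×10^-5 s.

τ ≈ 19.0 μs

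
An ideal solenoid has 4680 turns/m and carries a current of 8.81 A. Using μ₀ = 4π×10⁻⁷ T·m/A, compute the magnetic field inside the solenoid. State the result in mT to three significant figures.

B ≈ 51.8 mT

Inside a long solenoid, B = μ₀nI.
B = (4π×10⁻⁷)(4.680×10^3 m⁻¹)(8.81 A) = 5.181×10^-2 T.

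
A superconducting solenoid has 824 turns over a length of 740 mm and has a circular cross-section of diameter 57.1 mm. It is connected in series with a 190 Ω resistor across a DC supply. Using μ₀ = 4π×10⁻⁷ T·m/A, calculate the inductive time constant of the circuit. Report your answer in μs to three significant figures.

τ ≈ 15.5 μs

A = π(d/2)² = π(2.855×10^-2 m)² = 2.561×10^-3 m².
L = μ₀N²A/ℓ = (4π×10⁻⁷)(824)²(2.561×10^-3)/(0.74) = 2.953×10^-3 H.
τ = L/R = (2.953×10^-3)/(190) = 1.554×10^-5 s.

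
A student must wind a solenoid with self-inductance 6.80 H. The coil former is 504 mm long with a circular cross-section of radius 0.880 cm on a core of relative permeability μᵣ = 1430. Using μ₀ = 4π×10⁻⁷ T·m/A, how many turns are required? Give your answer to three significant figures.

N ≈ 2800 turns

A = πr² = π(8.800×10^-3 m)² = 2.433×10^-4 m².
From L = μ₀μᵣN²A/ℓ, N = √(Lℓ / (μ₀μᵣA)).
N = √[(6.8)(0.504) / ((4π×10⁻⁷)(1430)×2.433×10^-4)] = √(7.839×10^6) ≈ 2799.9.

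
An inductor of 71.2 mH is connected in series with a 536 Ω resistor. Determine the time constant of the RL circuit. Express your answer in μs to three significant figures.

τ = L/R = (7.120×10^-2 H)/(536 Ω) = 1.328×10^-4 s.

τ ≈ 133 μs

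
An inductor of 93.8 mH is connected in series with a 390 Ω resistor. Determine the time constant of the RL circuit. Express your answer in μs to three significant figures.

τ ≈ 241 μs

τ = L/R = (9.380×10^-2 H)/(390 Ω) = 2.405×10^-4 s.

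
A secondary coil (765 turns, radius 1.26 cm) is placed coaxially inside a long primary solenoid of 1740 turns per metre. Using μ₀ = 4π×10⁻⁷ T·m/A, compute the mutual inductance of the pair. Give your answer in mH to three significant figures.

The outer solenoid produces a uniform field B₁ = μ₀n₁I₁ across the inner coil,
so the flux linkage is N₂Φ = N₂B₁A₂ = μ₀n₁N₂A₂·I₁, giving M = μ₀n₁N₂A₂.
A₂ = πr² = π(1.260×10^-2 m)² = 4.988×10^-4 m².
M = (4π×10⁻⁷)(1740)(765)(4.988×10^-4) = 8.343×10^-4 H.

M ≈ 0.834 mH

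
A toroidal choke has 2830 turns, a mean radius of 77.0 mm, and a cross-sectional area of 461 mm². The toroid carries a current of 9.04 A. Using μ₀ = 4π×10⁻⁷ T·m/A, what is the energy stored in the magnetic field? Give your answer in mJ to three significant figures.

L = μ₀N²A/(2πR) = (4π×10⁻⁷)(2830)²(4.610×10^-4)/(2π×7.700×10^-2) = 9.590×10^-3 H.
U = ½LI² = ½(9.590×10^-3)(9.04)² = 0.3919 J.

U ≈ 392 mJ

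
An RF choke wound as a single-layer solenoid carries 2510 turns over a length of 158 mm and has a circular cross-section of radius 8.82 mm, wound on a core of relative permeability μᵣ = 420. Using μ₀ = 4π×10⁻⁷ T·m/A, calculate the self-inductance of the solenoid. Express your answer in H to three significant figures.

A = πr² = π(8.820×10^-3 m)² = 2.444×10^-4 m².
For a long solenoid, L = μ₀μᵣN²A/ℓ.
L = (4π×10⁻⁷)(420)(2510)²(2.444×10^-4)/(0.158 m) = 5.143 H.

L ≈ 5.14 H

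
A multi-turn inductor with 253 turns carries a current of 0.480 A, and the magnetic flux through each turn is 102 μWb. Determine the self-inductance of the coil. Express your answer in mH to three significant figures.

Self-inductance is defined by L = NΦ_B/I (flux linkage over current).
L = (253)(1.020×10^-4 Wb)/(0.480 A) = 5.376×10^-2 H.

L ≈ 53.8 mH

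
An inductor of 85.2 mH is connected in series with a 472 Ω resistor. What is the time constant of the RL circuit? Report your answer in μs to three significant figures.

τ = L/R = (8.520×10^-2 H)/(472 Ω) = 1.805×10^-4 s.

τ ≈ 181 μs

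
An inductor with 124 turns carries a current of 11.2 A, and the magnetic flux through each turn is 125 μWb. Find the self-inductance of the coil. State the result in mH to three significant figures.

L ≈ 1.38 mH

Self-inductance is defined by L = NΦ_B/I (flux linkage over current).
L = (124)(1.250×10^-4 Wb)/(11.2 A) = 1.384×10^-3 H.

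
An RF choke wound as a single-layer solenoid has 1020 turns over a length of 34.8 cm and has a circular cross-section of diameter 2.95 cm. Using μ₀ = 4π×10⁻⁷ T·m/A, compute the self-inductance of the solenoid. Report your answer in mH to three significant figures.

A = π(d/2)² = π(1.475×10^-2 m)² = 6.8349×10^-4 m².
For a long solenoid, L = μ₀N²A/ℓ.
L = (4π×10⁻⁷)(1020)²(6.8349×10^-4)/(0.348 m) = 2.568×10^-3 H.

L ≈ 2.57 mH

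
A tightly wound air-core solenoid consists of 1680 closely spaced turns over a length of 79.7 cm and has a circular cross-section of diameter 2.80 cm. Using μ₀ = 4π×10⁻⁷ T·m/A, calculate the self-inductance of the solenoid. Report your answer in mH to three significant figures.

A = π(d/2)² = π(1.400×10^-2 m)² = 6.158×10^-4 m².
For a long solenoid, L = μ₀N²A/ℓ.
L = (4π×10⁻⁷)(1680)²(6.158×10^-4)/(0.797 m) = 2.740×10^-3 H.

L ≈ 2.74 mH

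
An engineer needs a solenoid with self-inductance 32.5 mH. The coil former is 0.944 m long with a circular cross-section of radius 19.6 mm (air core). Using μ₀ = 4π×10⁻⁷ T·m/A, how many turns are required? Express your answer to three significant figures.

A = πr² = π(1.960×10^-2 m)² = 1.207×10^-3 m².
From L = μ₀N²A/ℓ, N = √(Lℓ / (μ₀A)).
N = √[(3.250×10^-2)(0.944) / ((4π×10⁻⁷)×1.207×10^-3)] = √(2.023×10^7) ≈ 4497.7.

N ≈ 4500 turns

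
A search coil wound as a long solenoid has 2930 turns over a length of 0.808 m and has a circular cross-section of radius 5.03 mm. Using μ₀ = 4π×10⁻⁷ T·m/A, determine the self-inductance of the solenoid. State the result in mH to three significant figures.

L ≈ 1.06 mH

A = πr² = π(5.030×10^-3 m)² = 7.949×10^-5 m².
For a long solenoid, L = μ₀N²A/ℓ.
L = (4π×10⁻⁷)(2930)²(7.949×10^-5)/(0.808 m) = 1.061×10^-3 H.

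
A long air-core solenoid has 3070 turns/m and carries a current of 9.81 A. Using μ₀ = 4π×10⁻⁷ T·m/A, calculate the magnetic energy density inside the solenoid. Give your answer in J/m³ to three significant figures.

u ≈ 570 J/m³

B = μ₀nI = (4π×10⁻⁷)(3.070×10^3)(9.81) = 3.7846×10^-2 T.
u = B²/(2μ₀) = (3.7846×10^-2)²/(2×4π×10⁻⁷) = 569.9 J/m³.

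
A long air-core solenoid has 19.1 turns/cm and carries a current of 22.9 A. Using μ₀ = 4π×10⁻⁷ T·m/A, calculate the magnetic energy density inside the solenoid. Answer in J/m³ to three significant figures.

u ≈ 1200 J/m³

B = μ₀nI = (4π×10⁻⁷)(1.910×10^3)(22.9) = 5.496×10^-2 T.
u = B²/(2μ₀) = (5.496×10^-2)²/(2×4π×10⁻⁷) = 1.202×10^3 J/m³.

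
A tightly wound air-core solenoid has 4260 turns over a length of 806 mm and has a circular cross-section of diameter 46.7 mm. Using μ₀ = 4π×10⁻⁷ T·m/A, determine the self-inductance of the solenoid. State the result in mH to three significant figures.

A = π(d/2)² = π(2.335×10^-2 m)² = 1.713×10^-3 m².
For a long solenoid, L = μ₀N²A/ℓ.
L = (4π×10⁻⁷)(4260)²(1.713×10^-3)/(0.806 m) = 4.846×10^-2 H.

L ≈ 48.5 mH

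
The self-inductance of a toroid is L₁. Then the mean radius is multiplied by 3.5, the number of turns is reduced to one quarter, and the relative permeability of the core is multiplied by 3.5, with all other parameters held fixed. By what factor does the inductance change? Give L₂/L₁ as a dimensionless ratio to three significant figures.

For a toroid, L ∝ μᵣN²A/R.
L₂/L₁ = (3.5)^-1 × (0.25)^2 × (3.5) = 0.0625.

L₂/L₁ = 0.0625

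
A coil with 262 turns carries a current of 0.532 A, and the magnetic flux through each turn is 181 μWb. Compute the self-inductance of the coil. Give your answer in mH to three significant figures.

Self-inductance is defined by L = NΦ_B/I (flux linkage over current).
L = (262)(1.810×10^-4 Wb)/(0.532 A) = 8.914×10^-2 H.

L ≈ 89.1 mH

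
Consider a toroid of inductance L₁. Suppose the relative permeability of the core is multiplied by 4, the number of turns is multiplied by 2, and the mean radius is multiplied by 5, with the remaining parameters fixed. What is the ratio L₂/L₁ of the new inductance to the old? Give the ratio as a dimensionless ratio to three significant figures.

For a toroid, L ∝ μᵣN²A/R.
L₂/L₁ = (4) × (2)^2 × (5)^-1 = 3.20.

L₂/L₁ = 3.20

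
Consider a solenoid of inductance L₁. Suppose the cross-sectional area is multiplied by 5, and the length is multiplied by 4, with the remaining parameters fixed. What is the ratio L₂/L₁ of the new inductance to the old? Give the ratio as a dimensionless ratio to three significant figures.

For a solenoid, L ∝ μᵣN²A/ℓ.
L₂/L₁ = (5) × (4)^-1 = 1.25.

L₂/L₁ = 1.25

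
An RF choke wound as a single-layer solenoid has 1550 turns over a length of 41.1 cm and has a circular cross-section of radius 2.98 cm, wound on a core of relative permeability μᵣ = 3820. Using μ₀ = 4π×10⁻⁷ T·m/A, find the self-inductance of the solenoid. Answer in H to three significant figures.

A = πr² = π(2.980×10^-2 m)² = 2.790×10^-3 m².
For a long solenoid, L = μ₀μᵣN²A/ℓ.
L = (4π×10⁻⁷)(3820)(1550)²(2.790×10^-3)/(0.411 m) = 78.28 H.

L ≈ 78.3 H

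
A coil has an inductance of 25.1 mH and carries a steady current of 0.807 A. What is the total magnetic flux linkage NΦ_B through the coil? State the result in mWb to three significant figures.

From L = NΦ_B/I, the flux linkage is NΦ_B = LI.
NΦ_B = (2.510×10^-2 H)(0.807 A) = 2.026×10^-2 Wb.

NΦ_B ≈ 20.3 mWb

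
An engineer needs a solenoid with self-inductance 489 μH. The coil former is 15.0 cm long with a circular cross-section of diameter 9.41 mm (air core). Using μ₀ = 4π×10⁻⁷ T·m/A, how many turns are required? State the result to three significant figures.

A = π(d/2)² = π(4.705×10^-3 m)² = 6.9546×10^-5 m².
From L = μ₀N²A/ℓ, N = √(Lℓ / (μ₀A)).
N = √[(4.890×10^-4)(0.15) / ((4π×10⁻⁷)×6.9546×10^-5)] = √(8.393×10^5) ≈ 916.1.

N ≈ 916 turns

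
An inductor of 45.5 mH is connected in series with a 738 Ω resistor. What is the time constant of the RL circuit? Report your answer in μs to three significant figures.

τ ≈ 61.7 μs

τ = L/R = (4.550×10^-2 H)/(738 Ω) = 6.165×10^-5 s.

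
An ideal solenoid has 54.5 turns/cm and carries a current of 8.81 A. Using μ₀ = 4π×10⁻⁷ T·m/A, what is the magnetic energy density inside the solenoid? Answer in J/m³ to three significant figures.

B = μ₀nI = (4π×10⁻⁷)(5.450×10^3)(8.81) = 6.034×10^-2 T.
u = B²/(2μ₀) = (6.034×10^-2)²/(2×4π×10⁻⁷) = 1.449×10^3 J/m³.

u ≈ 1450 J/m³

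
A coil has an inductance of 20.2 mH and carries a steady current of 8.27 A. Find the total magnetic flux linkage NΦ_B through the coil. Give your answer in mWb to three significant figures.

From L = NΦ_B/I, the flux linkage is NΦ_B = LI.
NΦ_B = (2.020×10^-2 H)(8.27 A) = 0.1671 Wb.

NΦ_B ≈ 167 mWb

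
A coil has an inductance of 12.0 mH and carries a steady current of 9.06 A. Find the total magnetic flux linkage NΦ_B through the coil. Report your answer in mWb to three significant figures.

From L = NΦ_B/I, the flux linkage is NΦ_B = LI.
NΦ_B = (1.200×10^-2 H)(9.06 A) = 0.1087 Wb.

NΦ_B ≈ 109 mWb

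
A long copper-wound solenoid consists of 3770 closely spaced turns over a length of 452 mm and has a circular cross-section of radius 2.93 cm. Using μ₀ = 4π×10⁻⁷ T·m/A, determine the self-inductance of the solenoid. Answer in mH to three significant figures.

A = πr² = π(2.930×10^-2 m)² = 2.697×10^-3 m².
For a long solenoid, L = μ₀N²A/ℓ.
L = (4π×10⁻⁷)(3770)²(2.697×10^-3)/(0.452 m) = 0.1066 H.

L ≈ 107 mH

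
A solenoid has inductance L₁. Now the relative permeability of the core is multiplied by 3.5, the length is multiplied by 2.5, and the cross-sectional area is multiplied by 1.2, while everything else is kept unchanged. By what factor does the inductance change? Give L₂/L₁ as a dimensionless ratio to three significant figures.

For a solenoid, L ∝ μᵣN²A/ℓ.
L₂/L₁ = (3.5) × (2.5)^-1 × (1.2) = 1.68.

L₂/L₁ = 1.68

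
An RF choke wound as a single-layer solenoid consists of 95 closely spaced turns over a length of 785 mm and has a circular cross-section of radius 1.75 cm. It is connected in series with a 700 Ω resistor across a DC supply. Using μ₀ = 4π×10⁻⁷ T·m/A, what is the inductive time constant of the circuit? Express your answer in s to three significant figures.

τ ≈ 1.99e-08 s

A = πr² = π(1.750×10^-2 m)² = 9.621×10^-4 m².
L = μ₀N²A/ℓ = (4π×10⁻⁷)(95)²(9.621×10^-4)/(0.785) = 1.390×10^-5 H.
τ = L/R = (1.390×10^-5)/(700) = 1.986×10^-8 s.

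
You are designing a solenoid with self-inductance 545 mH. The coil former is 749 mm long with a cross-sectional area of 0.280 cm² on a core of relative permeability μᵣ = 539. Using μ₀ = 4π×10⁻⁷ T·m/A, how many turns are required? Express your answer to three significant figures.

A = 0.280 cm² = 2.800×10^-5 m².
From L = μ₀μᵣN²A/ℓ, N = √(Lℓ / (μ₀μᵣA)).
N = √[(0.545)(0.749) / ((4π×10⁻⁷)(539)×2.800×10^-5)] = √(2.152×10^7) ≈ 4639.4.

N ≈ 4640 turns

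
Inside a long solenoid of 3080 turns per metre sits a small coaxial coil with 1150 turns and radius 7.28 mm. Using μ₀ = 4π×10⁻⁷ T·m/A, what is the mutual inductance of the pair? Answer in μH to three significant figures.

The outer solenoid produces a uniform field B₁ = μ₀n₁I₁ across the inner coil,
so the flux linkage is N₂Φ = N₂B₁A₂ = μ₀n₁N₂A₂·I₁, giving M = μ₀n₁N₂A₂.
A₂ = πr² = π(7.280×10^-3 m)² = 1.66499×10^-4 m².
M = (4π×10⁻⁷)(3080)(1150)(1.66499×10^-4) = 7.411×10^-4 H.

M ≈ 741 μH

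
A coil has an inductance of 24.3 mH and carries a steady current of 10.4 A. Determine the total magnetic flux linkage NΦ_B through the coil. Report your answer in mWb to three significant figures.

From L = NΦ_B/I, the flux linkage is NΦ_B = LI.
NΦ_B = (2.430×10^-2 H)(10.4 A) = 0.2527 Wb.

NΦ_B ≈ 253 mWb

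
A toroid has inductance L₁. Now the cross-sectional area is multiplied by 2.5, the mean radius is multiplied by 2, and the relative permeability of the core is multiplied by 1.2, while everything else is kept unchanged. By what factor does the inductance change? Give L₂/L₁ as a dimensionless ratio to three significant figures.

For a toroid, L ∝ μᵣN²A/R.
L₂/L₁ = (2.5) × (2)^-1 × (1.2) = 1.50.

L₂/L₁ = 1.50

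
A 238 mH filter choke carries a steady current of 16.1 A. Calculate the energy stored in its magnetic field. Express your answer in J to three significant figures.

U ≈ 30.8 J

Stored magnetic energy: U = ½LI².
U = ½(0.238 H)(16.1 A)² = 30.846 J.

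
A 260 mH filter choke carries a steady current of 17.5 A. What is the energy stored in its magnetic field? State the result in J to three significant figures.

U ≈ 39.8 J

Stored magnetic energy: U = ½LI².
U = ½(0.26 H)(17.5 A)² = 39.81 J.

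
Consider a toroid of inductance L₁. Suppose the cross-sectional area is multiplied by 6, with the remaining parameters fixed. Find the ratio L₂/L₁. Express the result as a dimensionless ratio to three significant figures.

For a toroid, L ∝ μᵣN²A/R.
L₂/L₁ = (6) = 6.00.

L₂/L₁ = 6.00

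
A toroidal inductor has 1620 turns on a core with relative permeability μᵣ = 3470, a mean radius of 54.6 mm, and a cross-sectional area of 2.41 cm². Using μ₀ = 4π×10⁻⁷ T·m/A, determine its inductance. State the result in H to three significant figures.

For a thin toroid, L = μ₀μᵣN²A/(2πR).
L = (4π×10⁻⁷)(3470)(1620)²(2.410×10^-4) / (2π×5.460×10^-2 m) = 8.039 H.

L ≈ 8.04 H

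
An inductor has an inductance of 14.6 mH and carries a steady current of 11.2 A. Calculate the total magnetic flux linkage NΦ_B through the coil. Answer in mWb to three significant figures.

NΦ_B ≈ 164 mWb

From L = NΦ_B/I, the flux linkage is NΦ_B = LI.
NΦ_B = (1.460×10^-2 H)(11.2 A) = 0.1635 Wb.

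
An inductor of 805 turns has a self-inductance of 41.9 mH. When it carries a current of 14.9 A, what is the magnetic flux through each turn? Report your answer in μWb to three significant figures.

Φ_B ≈ 776 μWb

From L = NΦ_B/I, the flux per turn is Φ_B = LI/N.
Φ_B = (4.190×10^-2 H)(14.9 A)/805 = 7.755×10^-4 Wb.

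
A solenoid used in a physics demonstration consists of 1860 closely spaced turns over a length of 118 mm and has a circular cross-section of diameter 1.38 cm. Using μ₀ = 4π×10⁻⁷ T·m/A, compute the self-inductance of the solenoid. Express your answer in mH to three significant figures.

A = π(d/2)² = π(6.900×10^-3 m)² = 1.496×10^-4 m².
For a long solenoid, L = μ₀N²A/ℓ.
L = (4π×10⁻⁷)(1860)²(1.496×10^-4)/(0.118 m) = 5.511×10^-3 H.

L ≈ 5.51 mH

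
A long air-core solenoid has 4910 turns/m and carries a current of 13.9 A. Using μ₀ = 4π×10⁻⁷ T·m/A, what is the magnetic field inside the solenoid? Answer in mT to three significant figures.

B ≈ 85.8 mT

Inside a long solenoid, B = μ₀nI.
B = (4π×10⁻⁷)(4.910×10^3 m⁻¹)(13.9 A) = 8.576×10^-2 T.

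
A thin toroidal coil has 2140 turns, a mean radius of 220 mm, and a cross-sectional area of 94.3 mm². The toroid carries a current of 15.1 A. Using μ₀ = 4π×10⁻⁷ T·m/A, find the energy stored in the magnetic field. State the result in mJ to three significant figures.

U ≈ 44.8 mJ

L = μ₀N²A/(2πR) = (4π×10⁻⁷)(2140)²(9.430×10^-5)/(2π×0.22) = 3.926×10^-4 H.
U = ½LI² = ½(3.926×10^-4)(15.1)² = 4.476×10^-2 J.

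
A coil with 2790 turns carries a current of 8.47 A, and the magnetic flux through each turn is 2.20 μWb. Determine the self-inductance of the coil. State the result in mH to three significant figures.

L ≈ 0.725 mH

Self-inductance is defined by L = NΦ_B/I (flux linkage over current).
L = (2790)(2.200×10^-6 Wb)/(8.47 A) = 7.247×10^-4 H.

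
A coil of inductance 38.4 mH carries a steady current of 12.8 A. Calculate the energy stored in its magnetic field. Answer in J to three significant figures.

Stored magnetic energy: U = ½LI².
U = ½(3.840×10^-2 H)(12.8 A)² = 3.146 J.

U ≈ 3.15 J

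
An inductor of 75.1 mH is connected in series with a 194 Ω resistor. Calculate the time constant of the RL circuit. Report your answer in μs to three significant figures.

τ = L/R = (7.510×10^-2 H)/(194 Ω) = 3.871×10^-4 s.

τ ≈ 387 μs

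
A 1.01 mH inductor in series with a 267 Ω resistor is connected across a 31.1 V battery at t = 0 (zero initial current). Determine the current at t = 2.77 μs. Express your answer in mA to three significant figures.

τ = L/R = 1.010×10^-3/267 = 3.783×10^-6 s; final current I_∞ = ε/R = 31.1/267 = 0.11648 A.
I(t) = I_∞(1 − e^(−t/τ)) with t/τ = 0.732.
I = (0.11648)(1 − e^(−0.732)) = 6.047×10^-2 A.

I ≈ 60.5 mA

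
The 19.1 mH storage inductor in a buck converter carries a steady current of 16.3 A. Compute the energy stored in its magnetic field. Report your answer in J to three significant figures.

Stored magnetic energy: U = ½LI².
U = ½(1.910×10^-2 H)(16.3 A)² = 2.537 J.

U ≈ 2.54 J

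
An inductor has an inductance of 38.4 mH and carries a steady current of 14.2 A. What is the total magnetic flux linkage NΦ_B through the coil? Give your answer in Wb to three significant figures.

From L = NΦ_B/I, the flux linkage is NΦ_B = LI.
NΦ_B = (3.840×10^-2 H)(14.2 A) = 0.5453 Wb.

NΦ_B ≈ 0.545 Wb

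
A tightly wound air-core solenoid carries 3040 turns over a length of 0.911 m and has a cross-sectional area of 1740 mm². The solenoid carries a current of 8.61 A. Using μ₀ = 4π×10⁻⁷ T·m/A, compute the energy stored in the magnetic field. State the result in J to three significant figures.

U ≈ 0.822 J

A = 1740 mm² = 1.740×10^-3 m².
L = μ₀N²A/ℓ = (4π×10⁻⁷)(3040)²(1.740×10^-3)/(0.911) = 2.218×10^-2 H.
U = ½LI² = ½(2.218×10^-2)(8.61)² = 0.8222 J.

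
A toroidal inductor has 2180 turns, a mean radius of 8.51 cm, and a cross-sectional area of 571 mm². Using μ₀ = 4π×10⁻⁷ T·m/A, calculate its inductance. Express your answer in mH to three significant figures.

L ≈ 6.38 mH

For a thin toroid, L = μ₀N²A/(2πR).
L = (4π×10⁻⁷)(2180)²(5.710×10^-4) / (2π×8.510×10^-2 m) = 6.377×10^-3 H.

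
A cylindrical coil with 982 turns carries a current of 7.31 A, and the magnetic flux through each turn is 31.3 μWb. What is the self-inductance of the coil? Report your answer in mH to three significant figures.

L ≈ 4.20 mH

Self-inductance is defined by L = NΦ_B/I (flux linkage over current).
L = (982)(3.130×10^-5 Wb)/(7.31 A) = 4.2047×10^-3 H.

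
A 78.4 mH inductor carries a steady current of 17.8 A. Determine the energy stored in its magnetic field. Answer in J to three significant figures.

Stored magnetic energy: U = ½LI².
U = ½(7.840×10^-2 H)(17.8 A)² = 12.42 J.

U ≈ 12.4 J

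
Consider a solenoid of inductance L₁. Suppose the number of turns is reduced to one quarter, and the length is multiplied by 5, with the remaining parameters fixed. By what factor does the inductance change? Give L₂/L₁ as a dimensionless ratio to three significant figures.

L₂/L₁ = 0.0125

For a solenoid, L ∝ μᵣN²A/ℓ.
L₂/L₁ = (0.25)^2 × (5)^-1 = 0.0125.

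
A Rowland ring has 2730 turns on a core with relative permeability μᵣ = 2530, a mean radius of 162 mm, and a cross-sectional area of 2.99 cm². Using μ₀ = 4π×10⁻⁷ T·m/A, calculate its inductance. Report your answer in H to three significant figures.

L ≈ 6.96 H

For a thin toroid, L = μ₀μᵣN²A/(2πR).
L = (4π×10⁻⁷)(2530)(2730)²(2.990×10^-4) / (2π×0.162 m) = 6.96 H.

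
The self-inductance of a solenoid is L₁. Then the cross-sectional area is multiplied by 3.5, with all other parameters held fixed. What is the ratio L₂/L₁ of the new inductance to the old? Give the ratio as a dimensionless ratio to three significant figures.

For a solenoid, L ∝ μᵣN²A/ℓ.
L₂/L₁ = (3.5) = 3.50.

L₂/L₁ = 3.50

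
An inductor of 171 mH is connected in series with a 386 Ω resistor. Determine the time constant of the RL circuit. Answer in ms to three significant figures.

τ ≈ 0.443 ms

τ = L/R = (0.171 H)/(386 Ω) = 4.430×10^-4 s.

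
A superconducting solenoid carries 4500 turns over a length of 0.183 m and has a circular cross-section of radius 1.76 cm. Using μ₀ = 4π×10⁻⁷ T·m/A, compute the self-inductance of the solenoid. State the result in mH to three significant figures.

L ≈ 135 mH

A = πr² = π(1.760×10^-2 m)² = 9.731×10^-4 m².
For a long solenoid, L = μ₀N²A/ℓ.
L = (4π×10⁻⁷)(4500)²(9.731×10^-4)/(0.183 m) = 0.1353 H.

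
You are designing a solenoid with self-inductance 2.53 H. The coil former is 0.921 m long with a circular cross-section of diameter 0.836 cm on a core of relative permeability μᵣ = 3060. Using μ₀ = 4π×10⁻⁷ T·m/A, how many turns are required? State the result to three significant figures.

N ≈ 3320 turns

A = π(d/2)² = π(4.180×10^-3 m)² = 5.489×10^-5 m².
From L = μ₀μᵣN²A/ℓ, N = √(Lℓ / (μ₀μᵣA)).
N = √[(2.53)(0.921) / ((4π×10⁻⁷)(3060)×5.489×10^-5)] = √(1.104×10^7) ≈ 3322.6.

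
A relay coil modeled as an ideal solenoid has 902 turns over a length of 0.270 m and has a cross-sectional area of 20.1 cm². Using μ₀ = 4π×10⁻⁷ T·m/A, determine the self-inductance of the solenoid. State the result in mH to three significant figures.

L ≈ 7.61 mH

A = 20.1 cm² = 2.010×10^-3 m².
For a long solenoid, L = μ₀N²A/ℓ.
L = (4π×10⁻⁷)(902)²(2.010×10^-3)/(0.27 m) = 7.611×10^-3 H.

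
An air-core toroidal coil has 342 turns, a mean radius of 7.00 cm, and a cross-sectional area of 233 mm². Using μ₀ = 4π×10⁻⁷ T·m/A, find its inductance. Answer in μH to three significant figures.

For a thin toroid, L = μ₀N²A/(2πR).
L = (4π×10⁻⁷)(342)²(2.330×10^-4) / (2π×7.000×10^-2 m) = 7.786×10^-5 H.

L ≈ 77.9 μH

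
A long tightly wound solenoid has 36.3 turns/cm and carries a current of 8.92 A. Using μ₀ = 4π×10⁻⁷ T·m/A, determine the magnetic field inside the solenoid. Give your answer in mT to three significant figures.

B ≈ 40.7 mT

Inside a long solenoid, B = μ₀nI.
B = (4π×10⁻⁷)(3.630×10^3 m⁻¹)(8.92 A) = 4.069×10^-2 T.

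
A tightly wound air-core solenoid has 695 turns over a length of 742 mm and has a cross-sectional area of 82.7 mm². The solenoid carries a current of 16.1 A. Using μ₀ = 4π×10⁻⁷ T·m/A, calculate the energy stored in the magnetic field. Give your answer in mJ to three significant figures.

U ≈ 8.77 mJ

A = 82.7 mm² = 8.270×10^-5 m².
L = μ₀N²A/ℓ = (4π×10⁻⁷)(695)²(8.270×10^-5)/(0.742) = 6.765×10^-5 H.
U = ½LI² = ½(6.765×10^-5)(16.1)² = 8.768×10^-3 J.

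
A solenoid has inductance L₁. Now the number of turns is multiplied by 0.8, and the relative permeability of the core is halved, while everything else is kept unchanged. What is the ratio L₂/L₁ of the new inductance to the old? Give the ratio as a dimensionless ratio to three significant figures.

For a solenoid, L ∝ μᵣN²A/ℓ.
L₂/L₁ = (0.8)^2 × (0.5) = 0.320.

L₂/L₁ = 0.320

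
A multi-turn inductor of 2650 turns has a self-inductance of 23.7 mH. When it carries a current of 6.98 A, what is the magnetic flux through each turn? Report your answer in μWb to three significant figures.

Φ_B ≈ 62.4 μWb

From L = NΦ_B/I, the flux per turn is Φ_B = LI/N.
Φ_B = (2.370×10^-2 H)(6.98 A)/2650 = 6.242×10^-5 Wb.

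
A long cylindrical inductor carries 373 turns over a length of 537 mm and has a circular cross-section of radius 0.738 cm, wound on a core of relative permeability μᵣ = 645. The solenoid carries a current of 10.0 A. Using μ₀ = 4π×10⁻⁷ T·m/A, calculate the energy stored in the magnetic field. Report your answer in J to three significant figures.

A = πr² = π(7.380×10^-3 m)² = 1.711×10^-4 m².
L = μ₀μᵣN²A/ℓ = (4π×10⁻⁷)(645)(373)²(1.711×10^-4)/(0.537) = 3.593×10^-2 H.
U = ½LI² = ½(3.593×10^-2)(10.0)² = 1.797 J.

U ≈ 1.80 J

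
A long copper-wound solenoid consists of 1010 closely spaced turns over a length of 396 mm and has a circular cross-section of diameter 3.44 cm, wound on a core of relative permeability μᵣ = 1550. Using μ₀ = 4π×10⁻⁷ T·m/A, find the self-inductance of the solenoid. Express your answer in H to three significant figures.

A = π(d/2)² = π(1.720×10^-2 m)² = 9.294×10^-4 m².
For a long solenoid, L = μ₀μᵣN²A/ℓ.
L = (4π×10⁻⁷)(1550)(1010)²(9.294×10^-4)/(0.396 m) = 4.663 H.

L ≈ 4.66 H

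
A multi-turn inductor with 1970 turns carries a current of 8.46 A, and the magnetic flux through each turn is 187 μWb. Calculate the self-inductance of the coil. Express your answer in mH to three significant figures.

L ≈ 43.5 mH

Self-inductance is defined by L = NΦ_B/I (flux linkage over current).
L = (1970)(1.870×10^-4 Wb)/(8.46 A) = 4.354×10^-2 H.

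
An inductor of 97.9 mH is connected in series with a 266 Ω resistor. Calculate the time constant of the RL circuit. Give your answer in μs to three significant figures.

τ ≈ 368 μs

τ = L/R = (9.790×10^-2 H)/(266 Ω) = 3.680×10^-4 s.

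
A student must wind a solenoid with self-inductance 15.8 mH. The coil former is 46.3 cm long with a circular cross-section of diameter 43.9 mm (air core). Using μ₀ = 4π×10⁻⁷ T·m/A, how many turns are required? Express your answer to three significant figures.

N ≈ 1960 turns

A = π(d/2)² = π(2.195×10^-2 m)² = 1.514×10^-3 m².
From L = μ₀N²A/ℓ, N = √(Lℓ / (μ₀A)).
N = √[(1.580×10^-2)(0.463) / ((4π×10⁻⁷)×1.514×10^-3)] = √(3.846×10^6) ≈ 1961.1.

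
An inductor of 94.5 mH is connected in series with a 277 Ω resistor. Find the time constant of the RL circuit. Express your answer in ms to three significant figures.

τ = L/R = (9.450×10^-2 H)/(277 Ω) = 3.412×10^-4 s.

τ ≈ 0.341 ms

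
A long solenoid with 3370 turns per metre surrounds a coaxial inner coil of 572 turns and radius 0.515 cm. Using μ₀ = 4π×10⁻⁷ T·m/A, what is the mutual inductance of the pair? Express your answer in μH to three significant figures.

The outer solenoid produces a uniform field B₁ = μ₀n₁I₁ across the inner coil,
so the flux linkage is N₂Φ = N₂B₁A₂ = μ₀n₁N₂A₂·I₁, giving M = μ₀n₁N₂A₂.
A₂ = πr² = π(5.150×10^-3 m)² = 8.332×10^-5 m².
M = (4π×10⁻⁷)(3370)(572)(8.332×10^-5) = 2.018×10^-4 H.

M ≈ 202 μH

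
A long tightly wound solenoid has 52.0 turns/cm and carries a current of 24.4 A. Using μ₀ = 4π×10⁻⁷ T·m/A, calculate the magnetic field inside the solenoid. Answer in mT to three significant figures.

Inside a long solenoid, B = μ₀nI.
B = (4π×10⁻⁷)(5.200×10^3 m⁻¹)(24.4 A) = 0.1594 T.

B ≈ 159 mT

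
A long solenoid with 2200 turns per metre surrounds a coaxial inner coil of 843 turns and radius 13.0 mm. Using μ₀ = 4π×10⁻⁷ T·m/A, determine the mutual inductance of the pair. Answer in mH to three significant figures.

The outer solenoid produces a uniform field B₁ = μ₀n₁I₁ across the inner coil,
so the flux linkage is N₂Φ = N₂B₁A₂ = μ₀n₁N₂A₂·I₁, giving M = μ₀n₁N₂A₂.
A₂ = πr² = π(1.300×10^-2 m)² = 5.309×10^-4 m².
M = (4π×10⁻⁷)(2200)(843)(5.309×10^-4) = 1.237×10^-3 H.

M ≈ 1.24 mH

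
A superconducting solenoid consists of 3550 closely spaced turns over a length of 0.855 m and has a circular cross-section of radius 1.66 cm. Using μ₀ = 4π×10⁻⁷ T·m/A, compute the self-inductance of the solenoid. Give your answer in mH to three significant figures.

A = πr² = π(1.660×10^-2 m)² = 8.657×10^-4 m².
For a long solenoid, L = μ₀N²A/ℓ.
L = (4π×10⁻⁷)(3550)²(8.657×10^-4)/(0.855 m) = 1.603×10^-2 H.

L ≈ 16.0 mH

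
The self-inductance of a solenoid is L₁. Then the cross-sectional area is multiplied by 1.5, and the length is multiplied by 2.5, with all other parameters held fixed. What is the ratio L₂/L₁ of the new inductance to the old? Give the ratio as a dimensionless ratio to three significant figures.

L₂/L₁ = 0.600

For a solenoid, L ∝ μᵣN²A/ℓ.
L₂/L₁ = (1.5) × (2.5)^-1 = 0.600.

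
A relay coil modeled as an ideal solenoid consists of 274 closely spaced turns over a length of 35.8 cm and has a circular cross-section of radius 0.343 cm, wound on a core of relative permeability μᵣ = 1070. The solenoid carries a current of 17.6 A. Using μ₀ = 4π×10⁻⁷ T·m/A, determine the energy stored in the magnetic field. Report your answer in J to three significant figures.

A = πr² = π(3.430×10^-3 m)² = 3.696×10^-5 m².
L = μ₀μᵣN²A/ℓ = (4π×10⁻⁷)(1070)(274)²(3.696×10^-5)/(0.358) = 1.042×10^-2 H.
U = ½LI² = ½(1.042×10^-2)(17.6)² = 1.614 J.

U ≈ 1.61 J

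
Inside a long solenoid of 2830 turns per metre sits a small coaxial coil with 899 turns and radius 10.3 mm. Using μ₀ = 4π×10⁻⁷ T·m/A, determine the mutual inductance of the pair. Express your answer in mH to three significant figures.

M ≈ 1.07 mH

The outer solenoid produces a uniform field B₁ = μ₀n₁I₁ across the inner coil,
so the flux linkage is N₂Φ = N₂B₁A₂ = μ₀n₁N₂A₂·I₁, giving M = μ₀n₁N₂A₂.
A₂ = πr² = π(1.030×10^-2 m)² = 3.333×10^-4 m².
M = (4π×10⁻⁷)(2830)(899)(3.333×10^-4) = 1.066×10^-3 H.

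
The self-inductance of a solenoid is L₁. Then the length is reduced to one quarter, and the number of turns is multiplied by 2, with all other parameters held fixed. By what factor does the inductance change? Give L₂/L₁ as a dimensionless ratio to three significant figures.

For a solenoid, L ∝ μᵣN²A/ℓ.
L₂/L₁ = (0.25)^-1 × (2)^2 = 16.0.

L₂/L₁ = 16.0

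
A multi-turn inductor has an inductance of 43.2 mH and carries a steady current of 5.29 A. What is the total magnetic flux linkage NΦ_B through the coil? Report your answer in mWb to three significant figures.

NΦ_B ≈ 229 mWb

From L = NΦ_B/I, the flux linkage is NΦ_B = LI.
NΦ_B = (4.320×10^-2 H)(5.29 A) = 0.2285 Wb.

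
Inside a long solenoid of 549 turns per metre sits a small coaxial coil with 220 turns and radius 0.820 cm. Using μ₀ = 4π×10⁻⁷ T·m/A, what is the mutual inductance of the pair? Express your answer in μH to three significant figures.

M ≈ 32.1 μH

The outer solenoid produces a uniform field B₁ = μ₀n₁I₁ across the inner coil,
so the flux linkage is N₂Φ = N₂B₁A₂ = μ₀n₁N₂A₂·I₁, giving M = μ₀n₁N₂A₂.
A₂ = πr² = π(8.200×10^-3 m)² = 2.112×10^-4 m².
M = (4π×10⁻⁷)(549)(220)(2.112×10^-4) = 3.206×10^-5 H.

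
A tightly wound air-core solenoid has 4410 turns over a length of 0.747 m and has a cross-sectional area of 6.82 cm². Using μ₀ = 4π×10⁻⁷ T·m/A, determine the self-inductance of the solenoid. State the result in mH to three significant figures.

A = 6.82 cm² = 6.820×10^-4 m².
For a long solenoid, L = μ₀N²A/ℓ.
L = (4π×10⁻⁷)(4410)²(6.820×10^-4)/(0.747 m) = 2.231×10^-2 H.

L ≈ 22.3 mH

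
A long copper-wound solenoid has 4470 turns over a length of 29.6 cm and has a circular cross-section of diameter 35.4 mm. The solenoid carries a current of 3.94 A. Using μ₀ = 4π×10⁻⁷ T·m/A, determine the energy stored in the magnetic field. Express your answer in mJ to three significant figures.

A = π(d/2)² = π(1.770×10^-2 m)² = 9.842×10^-4 m².
L = μ₀N²A/ℓ = (4π×10⁻⁷)(4470)²(9.842×10^-4)/(0.296) = 8.349×10^-2 H.
U = ½LI² = ½(8.349×10^-2)(3.94)² = 0.648 J.

U ≈ 648 mJ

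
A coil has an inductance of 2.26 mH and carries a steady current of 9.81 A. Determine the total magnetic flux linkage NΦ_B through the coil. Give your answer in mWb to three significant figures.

From L = NΦ_B/I, the flux linkage is NΦ_B = LI.
NΦ_B = (2.260×10^-3 H)(9.81 A) = 2.217×10^-2 Wb.

NΦ_B ≈ 22.2 mWb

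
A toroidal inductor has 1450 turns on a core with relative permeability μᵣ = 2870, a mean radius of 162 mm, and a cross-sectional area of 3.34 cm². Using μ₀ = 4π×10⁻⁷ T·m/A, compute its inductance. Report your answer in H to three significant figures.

L ≈ 2.49 H

For a thin toroid, L = μ₀μᵣN²A/(2πR).
L = (4π×10⁻⁷)(2870)(1450)²(3.340×10^-4) / (2π×0.162 m) = 2.488 H.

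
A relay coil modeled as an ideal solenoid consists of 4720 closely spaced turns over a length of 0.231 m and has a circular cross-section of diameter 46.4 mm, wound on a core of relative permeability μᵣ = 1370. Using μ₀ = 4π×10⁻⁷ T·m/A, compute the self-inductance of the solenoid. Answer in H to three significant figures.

A = π(d/2)² = π(2.320×10^-2 m)² = 1.691×10^-3 m².
For a long solenoid, L = μ₀μᵣN²A/ℓ.
L = (4π×10⁻⁷)(1370)(4720)²(1.691×10^-3)/(0.231 m) = 280.8 H.

L ≈ 281 H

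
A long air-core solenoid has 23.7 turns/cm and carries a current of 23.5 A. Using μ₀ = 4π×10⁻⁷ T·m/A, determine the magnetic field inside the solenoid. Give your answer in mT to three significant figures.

Inside a long solenoid, B = μ₀nI.
B = (4π×10⁻⁷)(2.370×10^3 m⁻¹)(23.5 A) = 6.999×10^-2 T.

B ≈ 70.0 mT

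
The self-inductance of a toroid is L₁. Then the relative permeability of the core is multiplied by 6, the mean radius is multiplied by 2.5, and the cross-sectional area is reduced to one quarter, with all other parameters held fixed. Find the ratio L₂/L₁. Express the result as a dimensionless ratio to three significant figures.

For a toroid, L ∝ μᵣN²A/R.
L₂/L₁ = (6) × (2.5)^-1 × (0.25) = 0.600.

L₂/L₁ = 0.600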